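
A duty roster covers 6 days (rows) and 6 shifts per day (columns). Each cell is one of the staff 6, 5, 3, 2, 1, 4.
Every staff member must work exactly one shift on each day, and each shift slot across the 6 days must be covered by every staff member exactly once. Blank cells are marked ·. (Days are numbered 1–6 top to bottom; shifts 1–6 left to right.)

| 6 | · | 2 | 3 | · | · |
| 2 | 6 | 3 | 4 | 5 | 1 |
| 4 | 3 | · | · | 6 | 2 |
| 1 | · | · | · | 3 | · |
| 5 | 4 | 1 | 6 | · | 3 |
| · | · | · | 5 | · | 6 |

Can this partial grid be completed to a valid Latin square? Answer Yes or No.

No day or shift among the givens repeats a symbol, and propagating forced cells runs into no contradiction.
One valid completion exists (for instance, 6 1 2 3 4 5 / 2 6 3 4 5 1 / 4 3 5 1 6 2 / 1 5 6 2 3 4 / 5 4 1 6 2 3 / 3 2 4 5 1 6).

Yes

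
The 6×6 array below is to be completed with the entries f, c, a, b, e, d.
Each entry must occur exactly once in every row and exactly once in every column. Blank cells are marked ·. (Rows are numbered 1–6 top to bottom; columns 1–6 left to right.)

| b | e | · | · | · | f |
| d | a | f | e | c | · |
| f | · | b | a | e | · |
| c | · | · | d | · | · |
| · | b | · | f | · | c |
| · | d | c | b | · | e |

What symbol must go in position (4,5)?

b

Row 1, column 4: row 1 has {f, b, e} and column 4 has {f, a, b, e, d}, leaving only c.
Row 2, column 6: row 2 has {f, c, a, e, d} and column 6 has {f, c, e}, leaving only b.
Row 3, column 2: row 3 has {f, a, b, e} and column 2 has {a, b, e, d}, leaving only c.
Row 3, column 6: row 3 has {f, c, a, b, e} and column 6 has {f, c, b, e}, leaving only d.
Row 4, column 2: row 4 has {c, d} and column 2 has {c, a, b, e, d}, leaving only f.
Row 4, column 6: row 4 has {f, c, d} and column 6 has {f, c, b, e, d}, leaving only a.
Row 4 already has {f, c, a, d} and column 5 already has {c, e}, so row 4, column 5 must be b.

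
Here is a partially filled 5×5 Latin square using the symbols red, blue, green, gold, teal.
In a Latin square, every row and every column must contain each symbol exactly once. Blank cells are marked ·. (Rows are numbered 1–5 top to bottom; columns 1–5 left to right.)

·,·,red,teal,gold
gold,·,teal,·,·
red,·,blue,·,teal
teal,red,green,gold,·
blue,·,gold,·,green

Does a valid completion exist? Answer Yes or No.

No row or column among the givens repeats a symbol, and propagating forced cells runs into no contradiction.
One valid completion exists (for instance, green blue red teal gold / gold green teal blue red / red gold blue green teal / teal red green gold blue / blue teal gold red green).

Yes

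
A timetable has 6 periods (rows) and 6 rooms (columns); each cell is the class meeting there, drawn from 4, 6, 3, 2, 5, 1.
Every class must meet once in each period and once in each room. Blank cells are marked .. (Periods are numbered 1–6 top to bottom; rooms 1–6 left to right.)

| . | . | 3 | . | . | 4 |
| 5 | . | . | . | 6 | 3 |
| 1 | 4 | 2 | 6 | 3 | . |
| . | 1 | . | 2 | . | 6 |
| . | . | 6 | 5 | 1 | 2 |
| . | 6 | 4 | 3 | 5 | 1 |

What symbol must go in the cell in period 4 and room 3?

5

Period 4 already has {6, 2, 1} and room 3 already has {4, 6, 3, 2}, so period 4, room 3 must be 5.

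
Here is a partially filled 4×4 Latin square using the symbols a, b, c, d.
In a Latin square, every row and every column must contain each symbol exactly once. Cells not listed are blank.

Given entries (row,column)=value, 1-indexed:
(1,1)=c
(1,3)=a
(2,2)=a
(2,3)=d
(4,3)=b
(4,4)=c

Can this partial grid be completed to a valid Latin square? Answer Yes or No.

Row 2, column 1: row 2 has {a, d} and column 1 has {c}, so it must be b.
Now row 2, column 4: row 2 together with column 4 already contain {a, b, c, d} — every symbol — so nothing can go there. The grid has no valid completion.

No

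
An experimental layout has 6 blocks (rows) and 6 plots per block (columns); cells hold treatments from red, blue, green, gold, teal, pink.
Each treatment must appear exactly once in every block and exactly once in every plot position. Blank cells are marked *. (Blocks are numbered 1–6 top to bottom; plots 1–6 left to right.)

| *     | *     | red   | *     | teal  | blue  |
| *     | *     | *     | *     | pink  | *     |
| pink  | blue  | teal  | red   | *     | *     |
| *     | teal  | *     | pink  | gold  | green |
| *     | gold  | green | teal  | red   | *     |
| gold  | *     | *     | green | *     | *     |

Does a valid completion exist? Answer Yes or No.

Yes

No block or plot among the givens repeats a symbol, and propagating forced cells runs into no contradiction.
One valid completion exists (for instance, green pink red gold teal blue / teal green gold blue pink red / pink blue teal red green gold / red teal blue pink gold green / blue gold green teal red pink / gold red pink green blue teal).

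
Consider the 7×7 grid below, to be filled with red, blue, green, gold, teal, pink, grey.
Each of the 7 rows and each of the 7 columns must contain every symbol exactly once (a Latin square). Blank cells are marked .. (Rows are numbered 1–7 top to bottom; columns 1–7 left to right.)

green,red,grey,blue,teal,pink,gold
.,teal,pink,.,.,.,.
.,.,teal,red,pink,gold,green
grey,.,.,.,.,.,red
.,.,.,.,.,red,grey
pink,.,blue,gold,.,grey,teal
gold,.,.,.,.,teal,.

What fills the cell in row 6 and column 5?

red

Row 2, column 7: row 2 has {teal, pink} and column 7 has {red, green, gold, teal, grey}, leaving only blue.
Row 2, column 1: row 2 has {blue, teal, pink} and column 1 has {green, gold, pink, grey}, leaving only red.
Row 2, column 6: row 2 has {red, blue, teal, pink} and column 6 has {red, gold, teal, pink, grey}, leaving only green.
Row 2, column 4: row 2 has {red, blue, green, teal, pink} and column 4 has {red, blue, gold}, leaving only grey.
Row 2, column 5: row 2 has {red, blue, green, teal, pink, grey} and column 5 has {teal, pink}, leaving only gold.
Row 3, column 1: row 3 has {red, green, gold, teal, pink} and column 1 has {red, green, gold, pink, grey}, leaving only blue.
Row 3, column 2: row 3 has {red, blue, green, gold, teal, pink} and column 2 has {red, teal}, leaving only grey.
Row 4, column 6: row 4 has {red, grey} and column 6 has {red, green, gold, teal, pink, grey}, leaving only blue.
Row 4, column 5: row 4 has {red, blue, grey} and column 5 has {gold, teal, pink}, leaving only green.
Row 6 already has {blue, gold, teal, pink, grey} and column 5 already has {green, gold, teal, pink}, so row 6, column 5 must be red.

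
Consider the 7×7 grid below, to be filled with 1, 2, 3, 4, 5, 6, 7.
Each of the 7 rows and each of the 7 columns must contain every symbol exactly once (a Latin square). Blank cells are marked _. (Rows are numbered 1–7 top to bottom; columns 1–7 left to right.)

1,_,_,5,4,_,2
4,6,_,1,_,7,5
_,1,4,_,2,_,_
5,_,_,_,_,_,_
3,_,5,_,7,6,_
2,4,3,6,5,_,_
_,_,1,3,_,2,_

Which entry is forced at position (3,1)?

6

Row 1, column 6: row 1 has {1, 2, 4, 5} and column 6 has {2, 6, 7}, leaving only 3.
Row 1, column 2: row 1 has {1, 2, 3, 4, 5} and column 2 has {1, 4, 6}, leaving only 7.
Row 1, column 3: row 1 has {1, 2, 3, 4, 5, 7} and column 3 has {1, 3, 4, 5}, leaving only 6.
Row 2, column 3: row 2 has {1, 4, 5, 6, 7} and column 3 has {1, 3, 4, 5, 6}, leaving only 2.
Row 2, column 5: row 2 has {1, 2, 4, 5, 6, 7} and column 5 has {2, 4, 5, 7}, leaving only 3.
Row 3, column 4: row 3 has {1, 2, 4} and column 4 has {1, 3, 5, 6}, leaving only 7.
Row 3 already has {1, 2, 4, 7} and column 1 already has {1, 2, 3, 4, 5}, so row 3, column 1 must be 6.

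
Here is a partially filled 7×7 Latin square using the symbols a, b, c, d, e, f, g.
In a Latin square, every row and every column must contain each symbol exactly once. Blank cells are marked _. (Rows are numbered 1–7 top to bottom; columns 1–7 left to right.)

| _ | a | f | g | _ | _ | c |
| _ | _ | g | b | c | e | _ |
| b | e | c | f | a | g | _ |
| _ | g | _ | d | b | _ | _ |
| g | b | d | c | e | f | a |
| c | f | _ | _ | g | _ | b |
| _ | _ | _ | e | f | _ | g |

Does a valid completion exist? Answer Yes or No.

Yes

No row or column among the givens repeats a symbol, and propagating forced cells runs into no contradiction.
One valid completion exists (for instance, e a f g d b c / a d g b c e f / b e c f a g d / f g a d b c e / g b d c e f a / c f e a g d b / d c b e f a g).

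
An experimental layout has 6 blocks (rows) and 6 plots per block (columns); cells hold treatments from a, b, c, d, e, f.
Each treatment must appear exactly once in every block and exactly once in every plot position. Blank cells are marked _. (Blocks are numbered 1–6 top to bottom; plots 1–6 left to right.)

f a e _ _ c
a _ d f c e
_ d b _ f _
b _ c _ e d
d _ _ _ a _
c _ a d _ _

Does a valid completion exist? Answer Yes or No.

Yes

No block or plot among the givens repeats a symbol, and propagating forced cells runs into no contradiction.
One valid completion exists (for instance, f a e b d c / a b d f c e / e d b c f a / b f c a e d / d c f e a b / c e a d b f).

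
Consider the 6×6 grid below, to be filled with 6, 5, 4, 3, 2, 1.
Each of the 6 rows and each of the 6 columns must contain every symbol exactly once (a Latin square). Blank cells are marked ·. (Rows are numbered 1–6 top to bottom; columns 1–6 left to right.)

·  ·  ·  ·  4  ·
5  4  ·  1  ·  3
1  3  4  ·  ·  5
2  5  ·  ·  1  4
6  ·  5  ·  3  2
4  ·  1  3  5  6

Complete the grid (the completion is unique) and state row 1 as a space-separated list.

Row 1, column 1: row 1 has {4} and column 1 has {6, 5, 4, 2, 1}, leaving only 3.
Row 1, column 6: row 1 has {4, 3} and column 6 has {6, 5, 4, 3, 2}, leaving only 1.
Row 4, column 4: row 4 has {5, 4, 2, 1} and column 4 has {3, 1}, leaving only 6.
Row 3, column 4: row 3 has {5, 4, 3, 1} and column 4 has {6, 3, 1}, leaving only 2.
Row 1, column 4: row 1 has {4, 3, 1} and column 4 has {6, 3, 2, 1}, leaving only 5.
Row 3, column 5: row 3 has {5, 4, 3, 2, 1} and column 5 has {5, 4, 3, 1}, leaving only 6.
Row 2, column 5: row 2 has {5, 4, 3, 1} and column 5 has {6, 5, 4, 3, 1}, leaving only 2.
Row 2, column 3: row 2 has {5, 4, 3, 2, 1} and column 3 has {5, 4, 1}, leaving only 6.
Row 1, column 3: row 1 has {5, 4, 3, 1} and column 3 has {6, 5, 4, 1}, leaving only 2.
Row 1, column 2: row 1 has {5, 4, 3, 2, 1} and column 2 has {5, 4, 3}, leaving only 6.
So row 1 reads: 3 6 2 5 4 1.

3 6 2 5 4 1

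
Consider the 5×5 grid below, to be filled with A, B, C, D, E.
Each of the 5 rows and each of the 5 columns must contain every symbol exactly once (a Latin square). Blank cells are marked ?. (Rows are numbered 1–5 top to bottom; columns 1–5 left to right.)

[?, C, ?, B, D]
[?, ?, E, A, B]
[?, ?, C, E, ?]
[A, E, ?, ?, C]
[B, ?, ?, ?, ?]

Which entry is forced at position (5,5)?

Row 1, column 1: row 1 has {B, C, D} and column 1 has {A, B}, leaving only E.
Row 1, column 3: row 1 has {B, C, D, E} and column 3 has {C, E}, leaving only A.
Row 2, column 2: row 2 has {A, B, E} and column 2 has {C, E}, leaving only D.
Row 2, column 1: row 2 has {A, B, D, E} and column 1 has {A, B, E}, leaving only C.
Row 3, column 1: row 3 has {C, E} and column 1 has {A, B, C, E}, leaving only D.
Row 3, column 5: row 3 has {C, D, E} and column 5 has {B, C, D}, leaving only A.
Row 5 already has {B} and column 5 already has {A, B, C, D}, so row 5, column 5 must be E.

E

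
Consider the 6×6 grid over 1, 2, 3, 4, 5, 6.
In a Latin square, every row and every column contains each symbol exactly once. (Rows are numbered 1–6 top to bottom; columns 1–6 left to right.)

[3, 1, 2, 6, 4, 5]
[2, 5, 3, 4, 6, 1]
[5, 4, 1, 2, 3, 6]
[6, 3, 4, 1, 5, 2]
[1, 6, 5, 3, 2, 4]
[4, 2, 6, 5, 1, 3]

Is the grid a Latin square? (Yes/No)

Each row is a permutation of the 6 symbols, and so is each column.

Yes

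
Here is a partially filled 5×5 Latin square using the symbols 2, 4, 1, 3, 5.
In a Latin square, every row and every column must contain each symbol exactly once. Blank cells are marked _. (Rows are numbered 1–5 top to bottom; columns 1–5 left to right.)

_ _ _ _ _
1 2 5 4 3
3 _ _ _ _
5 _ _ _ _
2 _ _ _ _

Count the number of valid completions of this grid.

56

Row 1, column 1: eliminating its row and column leaves {4}.
Row 1, column 2: eliminating its row and column leaves {4, 1, 3, 5}.
Row 1, column 3: eliminating its row and column leaves {2, 4, 1, 3}.
Row 1, column 4: eliminating its row and column leaves {2, 1, 3, 5}.
Row 1, column 5: eliminating its row and column leaves {2, 4, 1, 5}.
Row 3, column 2: eliminating its row and column leaves {4, 1, 5}.
Row 3, column 3: eliminating its row and column leaves {2, 4, 1}.
Row 3, column 4: eliminating its row and column leaves {2, 1, 5}.
Row 3, column 5: eliminating its row and column leaves {2, 4, 1, 5}.
Row 4, column 2: eliminating its row and column leaves {4, 1, 3}.
Row 4, column 3: eliminating its row and column leaves {2, 4, 1, 3}.
Row 4, column 4: eliminating its row and column leaves {2, 1, 3}.
Row 4, column 5: eliminating its row and column leaves {2, 4, 1}.
Row 5, column 2: eliminating its row and column leaves {4, 1, 3, 5}.
Row 5, column 3: eliminating its row and column leaves {4, 1, 3}.
Row 5, column 4: eliminating its row and column leaves {1, 3, 5}.
Row 5, column 5: eliminating its row and column leaves {4, 1, 5}.
Enumerating the assignments across these blanks that avoid any row or column repeat gives 56 completions.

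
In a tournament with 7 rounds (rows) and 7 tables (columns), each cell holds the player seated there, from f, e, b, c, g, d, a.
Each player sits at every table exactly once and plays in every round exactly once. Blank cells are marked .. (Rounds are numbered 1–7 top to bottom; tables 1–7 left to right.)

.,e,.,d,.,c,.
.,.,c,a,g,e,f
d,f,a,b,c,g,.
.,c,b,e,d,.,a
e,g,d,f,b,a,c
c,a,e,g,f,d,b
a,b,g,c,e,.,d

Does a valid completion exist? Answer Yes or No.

No

Round 1, table 3: round 1 has {e, c, d} and table 3 has {e, b, c, g, d, a}, so it must be f.
Round 1, table 5: round 1 has {f, e, c, d} and table 5 has {f, e, b, c, g, d}, so it must be a.
Round 1, table 7: round 1 has {f, e, c, d, a} and table 7 has {f, b, c, d, a}, so it must be g.
Round 1, table 1: round 1 has {f, e, c, g, d, a} and table 1 has {e, c, d, a}, so it must be b.
Now round 2, table 1: round 2 together with table 1 already contain {f, e, b, c, g, d, a} — every symbol — so nothing can go there. The grid has no valid completion.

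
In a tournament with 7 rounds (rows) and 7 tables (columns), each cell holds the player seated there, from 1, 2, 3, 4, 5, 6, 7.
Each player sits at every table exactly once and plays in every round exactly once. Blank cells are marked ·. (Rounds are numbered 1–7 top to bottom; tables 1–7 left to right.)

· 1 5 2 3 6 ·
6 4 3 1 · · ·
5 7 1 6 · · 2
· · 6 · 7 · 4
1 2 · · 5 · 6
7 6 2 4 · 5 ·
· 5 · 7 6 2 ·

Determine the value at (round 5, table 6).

4

Round 1, table 1: round 1 has {1, 2, 3, 5, 6} and table 1 has {1, 5, 6, 7}, leaving only 4.
Round 1, table 7: round 1 has {1, 2, 3, 4, 5, 6} and table 7 has {2, 4, 6}, leaving only 7.
Round 2, table 5: round 2 has {1, 3, 4, 6} and table 5 has {3, 5, 6, 7}, leaving only 2.
Round 2, table 6: round 2 has {1, 2, 3, 4, 6} and table 6 has {2, 5, 6}, leaving only 7.
Round 2, table 7: round 2 has {1, 2, 3, 4, 6, 7} and table 7 has {2, 4, 6, 7}, leaving only 5.
Round 3, table 5: round 3 has {1, 2, 5, 6, 7} and table 5 has {2, 3, 5, 6, 7}, leaving only 4.
Round 3, table 6: round 3 has {1, 2, 4, 5, 6, 7} and table 6 has {2, 5, 6, 7}, leaving only 3.
Round 5 already has {1, 2, 5, 6} and table 6 already has {2, 3, 5, 6, 7}, so round 5, table 6 must be 4.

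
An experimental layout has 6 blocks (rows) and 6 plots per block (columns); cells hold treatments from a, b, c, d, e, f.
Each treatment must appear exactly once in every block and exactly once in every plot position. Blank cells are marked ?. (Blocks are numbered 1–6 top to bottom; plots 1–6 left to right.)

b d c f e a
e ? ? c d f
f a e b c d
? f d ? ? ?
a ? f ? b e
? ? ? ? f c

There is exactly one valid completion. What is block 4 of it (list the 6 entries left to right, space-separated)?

Block 4, plot 1: block 4 has {d, f} and plot 1 has {a, b, e, f}, leaving only c.
Block 4, plot 5: block 4 has {c, d, f} and plot 5 has {b, c, d, e, f}, leaving only a.
Block 4, plot 4: block 4 has {a, c, d, f} and plot 4 has {b, c, f}, leaving only e.
Block 4, plot 6: block 4 has {a, c, d, e, f} and plot 6 has {a, c, d, e, f}, leaving only b.
So block 4 reads: c f d e a b.

c f d e a b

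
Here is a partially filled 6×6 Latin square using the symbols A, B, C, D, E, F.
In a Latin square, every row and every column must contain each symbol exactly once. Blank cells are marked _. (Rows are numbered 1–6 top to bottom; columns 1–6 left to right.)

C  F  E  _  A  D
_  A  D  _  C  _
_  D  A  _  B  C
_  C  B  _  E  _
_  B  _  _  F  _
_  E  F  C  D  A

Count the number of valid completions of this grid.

4

Row 1, column 4: eliminating its row and column leaves {B}.
Row 2, column 1: eliminating its row and column leaves {B, E, F}.
Row 2, column 4: eliminating its row and column leaves {B, E, F}.
Row 2, column 6: eliminating its row and column leaves {B, E, F}.
Row 3, column 1: eliminating its row and column leaves {E, F}.
Row 3, column 4: eliminating its row and column leaves {E, F}.
Row 4, column 1: eliminating its row and column leaves {A, D, F}.
Row 4, column 4: eliminating its row and column leaves {A, D, F}.
Row 4, column 6: eliminating its row and column leaves {F}.
Row 5, column 1: eliminating its row and column leaves {A, D, E}.
Row 5, column 3: eliminating its row and column leaves {C}.
Row 5, column 4: eliminating its row and column leaves {A, D, E}.
Row 5, column 6: eliminating its row and column leaves {E}.
Row 6, column 1: eliminating its row and column leaves {B}.
Enumerating the assignments across these blanks that avoid any row or column repeat gives 4 completions.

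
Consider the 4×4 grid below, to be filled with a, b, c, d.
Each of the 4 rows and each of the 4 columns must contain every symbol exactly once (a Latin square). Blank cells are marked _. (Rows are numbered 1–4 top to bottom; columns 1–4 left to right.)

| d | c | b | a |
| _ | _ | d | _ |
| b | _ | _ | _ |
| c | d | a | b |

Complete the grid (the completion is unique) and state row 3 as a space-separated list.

Row 3, column 2: row 3 has {b} and column 2 has {c, d}, leaving only a.
Row 3, column 3: row 3 has {a, b} and column 3 has {a, b, d}, leaving only c.
Row 3, column 4: row 3 has {a, b, c} and column 4 has {a, b}, leaving only d.
So row 3 reads: b a c d.

b a c d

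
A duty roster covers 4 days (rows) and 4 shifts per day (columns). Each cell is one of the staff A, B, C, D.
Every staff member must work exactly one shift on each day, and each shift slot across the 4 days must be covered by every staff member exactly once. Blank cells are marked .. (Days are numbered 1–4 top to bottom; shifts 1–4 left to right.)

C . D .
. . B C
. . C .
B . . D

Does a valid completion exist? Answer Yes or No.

Yes

No day or shift among the givens repeats a symbol, and propagating forced cells runs into no contradiction.
One valid completion exists (for instance, C B D A / A D B C / D A C B / B C A D).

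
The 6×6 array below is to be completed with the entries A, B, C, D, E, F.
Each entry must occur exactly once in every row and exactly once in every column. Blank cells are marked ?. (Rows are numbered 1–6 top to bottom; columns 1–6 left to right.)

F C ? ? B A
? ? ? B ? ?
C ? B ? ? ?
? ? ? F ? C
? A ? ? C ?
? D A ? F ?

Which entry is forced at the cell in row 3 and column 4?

Row 3, column 4 is narrowed to {A, D, E}.
If it were D, then row 5, column 4 would be left with no valid symbol.
If it were E, then row 5, column 4 would be left with no valid symbol.
So row 3, column 4 must be A.

A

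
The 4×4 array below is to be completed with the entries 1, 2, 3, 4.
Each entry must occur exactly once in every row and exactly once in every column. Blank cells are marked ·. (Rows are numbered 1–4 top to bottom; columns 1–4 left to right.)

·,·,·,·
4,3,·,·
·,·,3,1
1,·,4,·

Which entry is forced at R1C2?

Row 2, column 4: row 2 has {3, 4} and column 4 has {1}, leaving only 2.
Row 2, column 3: row 2 has {2, 3, 4} and column 3 has {3, 4}, leaving only 1.
Row 1, column 3: row 1 has {} and column 3 has {1, 3, 4}, leaving only 2.
Row 1, column 1: row 1 has {2} and column 1 has {1, 4}, leaving only 3.
Row 1, column 4: row 1 has {2, 3} and column 4 has {1, 2}, leaving only 4.
Row 1 already has {2, 3, 4} and column 2 already has {3}, so row 1, column 2 must be 1.

1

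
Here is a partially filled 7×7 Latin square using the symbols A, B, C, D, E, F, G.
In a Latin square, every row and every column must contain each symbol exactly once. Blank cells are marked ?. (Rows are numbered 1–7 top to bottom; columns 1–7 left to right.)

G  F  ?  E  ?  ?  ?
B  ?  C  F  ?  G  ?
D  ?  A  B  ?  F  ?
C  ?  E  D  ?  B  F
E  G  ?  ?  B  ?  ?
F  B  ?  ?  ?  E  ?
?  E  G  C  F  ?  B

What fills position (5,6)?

Row 3, column 2: row 3 has {A, B, D, F} and column 2 has {B, E, F, G}, leaving only C.
Row 4, column 2: row 4 has {B, C, D, E, F} and column 2 has {B, C, E, F, G}, leaving only A.
Row 2, column 2: row 2 has {B, C, F, G} and column 2 has {A, B, C, E, F, G}, leaving only D.
Row 4, column 5: row 4 has {A, B, C, D, E, F} and column 5 has {B, F}, leaving only G.
Row 3, column 5: row 3 has {A, B, C, D, F} and column 5 has {B, F, G}, leaving only E.
Row 2, column 5: row 2 has {B, C, D, F, G} and column 5 has {B, E, F, G}, leaving only A.
Row 2, column 7: row 2 has {A, B, C, D, F, G} and column 7 has {B, F}, leaving only E.
Row 3, column 7: row 3 has {A, B, C, D, E, F} and column 7 has {B, E, F}, leaving only G.
Row 5, column 4: row 5 has {B, E, G} and column 4 has {B, C, D, E, F}, leaving only A.
Row 6, column 3: row 6 has {B, E, F} and column 3 has {A, C, E, G}, leaving only D.
Row 1, column 3: row 1 has {E, F, G} and column 3 has {A, C, D, E, G}, leaving only B.
Row 5, column 3: row 5 has {A, B, E, G} and column 3 has {A, B, C, D, E, G}, leaving only F.
Row 6, column 4: row 6 has {B, D, E, F} and column 4 has {A, B, C, D, E, F}, leaving only G.
Row 6, column 5: row 6 has {B, D, E, F, G} and column 5 has {A, B, E, F, G}, leaving only C.
Row 1, column 5: row 1 has {B, E, F, G} and column 5 has {A, B, C, E, F, G}, leaving only D.
Row 6, column 7: row 6 has {B, C, D, E, F, G} and column 7 has {B, E, F, G}, leaving only A.
Row 1, column 7: row 1 has {B, D, E, F, G} and column 7 has {A, B, E, F, G}, leaving only C.
Row 1, column 6: row 1 has {B, C, D, E, F, G} and column 6 has {B, E, F, G}, leaving only A.
Row 5, column 7: row 5 has {A, B, E, F, G} and column 7 has {A, B, C, E, F, G}, leaving only D.
Row 5 already has {A, B, D, E, F, G} and column 6 already has {A, B, E, F, G}, so row 5, column 6 must be C.

C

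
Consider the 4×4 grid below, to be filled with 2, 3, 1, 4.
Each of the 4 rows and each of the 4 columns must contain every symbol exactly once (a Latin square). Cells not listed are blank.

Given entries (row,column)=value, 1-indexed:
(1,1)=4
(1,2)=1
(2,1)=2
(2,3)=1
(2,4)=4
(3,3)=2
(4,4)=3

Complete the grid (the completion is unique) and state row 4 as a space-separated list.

Row 4, column 1: row 4 has {3} and column 1 has {2, 4}, leaving only 1.
Row 4, column 3: row 4 has {3, 1} and column 3 has {2, 1}, leaving only 4.
Row 4, column 2: row 4 has {3, 1, 4} and column 2 has {1}, leaving only 2.
So row 4 reads: 1 2 4 3.

1 2 4 3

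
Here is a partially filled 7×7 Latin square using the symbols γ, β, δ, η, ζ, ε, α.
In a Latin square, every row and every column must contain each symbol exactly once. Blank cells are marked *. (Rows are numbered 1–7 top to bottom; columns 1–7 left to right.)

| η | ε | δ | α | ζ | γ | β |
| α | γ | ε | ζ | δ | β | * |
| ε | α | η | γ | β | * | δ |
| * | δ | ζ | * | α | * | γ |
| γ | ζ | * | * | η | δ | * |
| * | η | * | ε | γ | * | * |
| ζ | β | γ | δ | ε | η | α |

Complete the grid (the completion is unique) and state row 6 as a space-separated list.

δ η β ε γ α ζ

Row 6, column 7: row 6 has {γ, η, ε} and column 7 has {γ, β, δ, α}, leaving only ζ.
Row 6, column 6: row 6 has {γ, η, ζ, ε} and column 6 has {γ, β, δ, η}, leaving only α.
Row 6, column 3: row 6 has {γ, η, ζ, ε, α} and column 3 has {γ, δ, η, ζ, ε}, leaving only β.
Row 6, column 1: row 6 has {γ, β, η, ζ, ε, α} and column 1 has {γ, η, ζ, ε, α}, leaving only δ.
So row 6 reads: δ η β ε γ α ζ.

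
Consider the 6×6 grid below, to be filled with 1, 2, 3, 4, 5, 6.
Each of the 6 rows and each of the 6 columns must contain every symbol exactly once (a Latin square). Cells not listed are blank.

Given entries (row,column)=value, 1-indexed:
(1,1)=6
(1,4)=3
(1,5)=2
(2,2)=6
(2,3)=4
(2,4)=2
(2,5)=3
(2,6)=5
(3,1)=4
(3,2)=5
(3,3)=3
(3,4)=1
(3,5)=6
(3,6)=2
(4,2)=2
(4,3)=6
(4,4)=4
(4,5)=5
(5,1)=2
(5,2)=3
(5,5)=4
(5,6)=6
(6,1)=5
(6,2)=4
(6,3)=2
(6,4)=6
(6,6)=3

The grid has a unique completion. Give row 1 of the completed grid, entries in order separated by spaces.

Row 1, column 2: row 1 has {2, 3, 6} and column 2 has {2, 3, 4, 5, 6}, leaving only 1.
Row 1, column 3: row 1 has {1, 2, 3, 6} and column 3 has {2, 3, 4, 6}, leaving only 5.
Row 1, column 6: row 1 has {1, 2, 3, 5, 6} and column 6 has {2, 3, 5, 6}, leaving only 4.
So row 1 reads: 6 1 5 3 2 4.

6 1 5 3 2 4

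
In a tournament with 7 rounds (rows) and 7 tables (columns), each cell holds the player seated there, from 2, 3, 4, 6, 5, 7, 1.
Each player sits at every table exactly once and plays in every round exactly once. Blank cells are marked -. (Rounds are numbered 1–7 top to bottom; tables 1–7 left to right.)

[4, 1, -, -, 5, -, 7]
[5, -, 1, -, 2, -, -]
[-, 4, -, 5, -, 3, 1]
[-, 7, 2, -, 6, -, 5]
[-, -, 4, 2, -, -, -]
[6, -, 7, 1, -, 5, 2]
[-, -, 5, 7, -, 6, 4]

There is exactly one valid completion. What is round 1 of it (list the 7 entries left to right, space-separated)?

Round 1, table 6: round 1 has {4, 5, 7, 1} and table 6 has {3, 6, 5}, leaving only 2.
Round 3, table 3: round 3 has {3, 4, 5, 1} and table 3 has {2, 4, 5, 7, 1}, leaving only 6.
Round 1, table 3: round 1 has {2, 4, 5, 7, 1} and table 3 has {2, 4, 6, 5, 7, 1}, leaving only 3.
Round 1, table 4: round 1 has {2, 3, 4, 5, 7, 1} and table 4 has {2, 5, 7, 1}, leaving only 6.
So round 1 reads: 4 1 3 6 5 2 7.

4 1 3 6 5 2 7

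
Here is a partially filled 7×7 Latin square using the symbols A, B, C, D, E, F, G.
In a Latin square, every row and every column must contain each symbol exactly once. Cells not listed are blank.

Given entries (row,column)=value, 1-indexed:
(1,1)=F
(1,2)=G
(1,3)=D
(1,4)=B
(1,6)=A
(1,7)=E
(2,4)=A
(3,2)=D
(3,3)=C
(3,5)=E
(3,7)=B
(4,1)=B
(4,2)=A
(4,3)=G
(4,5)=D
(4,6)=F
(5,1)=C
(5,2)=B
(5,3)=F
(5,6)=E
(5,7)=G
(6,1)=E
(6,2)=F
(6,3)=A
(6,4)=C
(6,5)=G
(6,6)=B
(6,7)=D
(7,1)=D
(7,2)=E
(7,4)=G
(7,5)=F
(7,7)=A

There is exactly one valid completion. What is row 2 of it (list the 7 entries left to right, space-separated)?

Row 2, column 1: row 2 has {A} and column 1 has {B, C, D, E, F}, leaving only G.
Row 2, column 2: row 2 has {A, G} and column 2 has {A, B, D, E, F, G}, leaving only C.
Row 2, column 5: row 2 has {A, C, G} and column 5 has {D, E, F, G}, leaving only B.
Row 2, column 3: row 2 has {A, B, C, G} and column 3 has {A, C, D, F, G}, leaving only E.
Row 2, column 6: row 2 has {A, B, C, E, G} and column 6 has {A, B, E, F}, leaving only D.
Row 2, column 7: row 2 has {A, B, C, D, E, G} and column 7 has {A, B, D, E, G}, leaving only F.
So row 2 reads: G C E A B D F.

G C E A B D F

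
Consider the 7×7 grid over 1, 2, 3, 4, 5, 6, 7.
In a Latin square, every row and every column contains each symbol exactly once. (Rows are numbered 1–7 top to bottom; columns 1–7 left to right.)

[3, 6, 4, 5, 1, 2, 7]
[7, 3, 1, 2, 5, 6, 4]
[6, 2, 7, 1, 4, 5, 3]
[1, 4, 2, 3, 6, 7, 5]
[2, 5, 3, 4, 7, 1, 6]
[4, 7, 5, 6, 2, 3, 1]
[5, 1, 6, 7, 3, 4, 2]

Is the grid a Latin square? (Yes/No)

Yes

Each row is a permutation of the 7 symbols, and so is each column.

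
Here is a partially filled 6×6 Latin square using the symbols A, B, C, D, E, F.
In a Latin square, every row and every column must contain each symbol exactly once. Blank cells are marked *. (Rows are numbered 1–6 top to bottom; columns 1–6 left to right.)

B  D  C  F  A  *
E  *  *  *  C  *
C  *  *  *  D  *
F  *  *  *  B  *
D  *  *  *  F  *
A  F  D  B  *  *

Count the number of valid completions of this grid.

14

Row 1, column 6: eliminating its row and column leaves {E}.
Row 2, column 2: eliminating its row and column leaves {A, B}.
Row 2, column 3: eliminating its row and column leaves {A, B, F}.
Row 2, column 4: eliminating its row and column leaves {A, D}.
Row 2, column 6: eliminating its row and column leaves {A, B, D, F}.
Row 3, column 2: eliminating its row and column leaves {A, B, E}.
Row 3, column 3: eliminating its row and column leaves {A, B, E, F}.
Row 3, column 4: eliminating its row and column leaves {A, E}.
Row 3, column 6: eliminating its row and column leaves {A, B, E, F}.
Row 4, column 2: eliminating its row and column leaves {A, C, E}.
Row 4, column 3: eliminating its row and column leaves {A, E}.
Row 4, column 4: eliminating its row and column leaves {A, C, D, E}.
Row 4, column 6: eliminating its row and column leaves {A, C, D, E}.
Row 5, column 2: eliminating its row and column leaves {A, B, C, E}.
Row 5, column 3: eliminating its row and column leaves {A, B, E}.
Row 5, column 4: eliminating its row and column leaves {A, C, E}.
Row 5, column 6: eliminating its row and column leaves {A, B, C, E}.
Row 6, column 5: eliminating its row and column leaves {E}.
Row 6, column 6: eliminating its row and column leaves {C, E}.
Enumerating the assignments across these blanks that avoid any row or column repeat gives 14 completions.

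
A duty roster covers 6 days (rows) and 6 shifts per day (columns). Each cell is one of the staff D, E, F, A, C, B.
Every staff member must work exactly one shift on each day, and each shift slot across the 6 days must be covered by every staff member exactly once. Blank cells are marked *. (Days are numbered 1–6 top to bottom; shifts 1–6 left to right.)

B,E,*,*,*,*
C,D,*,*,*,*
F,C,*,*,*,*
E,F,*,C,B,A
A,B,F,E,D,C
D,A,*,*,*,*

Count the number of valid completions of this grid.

14

Day 1, shift 3: eliminating its day and shift leaves {D, A, C}.
Day 1, shift 4: eliminating its day and shift leaves {D, F, A}.
Day 1, shift 5: eliminating its day and shift leaves {F, A, C}.
Day 1, shift 6: eliminating its day and shift leaves {D, F}.
Day 2, shift 3: eliminating its day and shift leaves {E, A, B}.
Day 2, shift 4: eliminating its day and shift leaves {F, A, B}.
Day 2, shift 5: eliminating its day and shift leaves {E, F, A}.
Day 2, shift 6: eliminating its day and shift leaves {E, F, B}.
Day 3, shift 3: eliminating its day and shift leaves {D, E, A, B}.
Day 3, shift 4: eliminating its day and shift leaves {D, A, B}.
Day 3, shift 5: eliminating its day and shift leaves {E, A}.
Day 3, shift 6: eliminating its day and shift leaves {D, E, B}.
Day 4, shift 3: eliminating its day and shift leaves {D}.
Day 6, shift 3: eliminating its day and shift leaves {E, C, B}.
Day 6, shift 4: eliminating its day and shift leaves {F, B}.
Day 6, shift 5: eliminating its day and shift leaves {E, F, C}.
Day 6, shift 6: eliminating its day and shift leaves {E, F, B}.
Enumerating the assignments across these blanks that avoid any day or shift repeat gives 14 completions.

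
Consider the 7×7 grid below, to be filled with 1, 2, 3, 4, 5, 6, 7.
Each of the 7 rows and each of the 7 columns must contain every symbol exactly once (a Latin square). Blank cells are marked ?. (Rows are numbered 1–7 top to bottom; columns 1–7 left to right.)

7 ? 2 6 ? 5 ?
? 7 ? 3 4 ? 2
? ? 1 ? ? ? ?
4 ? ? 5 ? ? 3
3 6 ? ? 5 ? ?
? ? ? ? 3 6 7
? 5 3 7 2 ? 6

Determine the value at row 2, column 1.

5

Row 1, column 5: row 1 has {2, 5, 6, 7} and column 5 has {2, 3, 4, 5}, leaving only 1.
Row 1, column 7: row 1 has {1, 2, 5, 6, 7} and column 7 has {2, 3, 6, 7}, leaving only 4.
Row 1, column 2: row 1 has {1, 2, 4, 5, 6, 7} and column 2 has {5, 6, 7}, leaving only 3.
Row 2, column 6: row 2 has {2, 3, 4, 7} and column 6 has {5, 6}, leaving only 1.
Row 3, column 7: row 3 has {1} and column 7 has {2, 3, 4, 6, 7}, leaving only 5.
Row 5, column 7: row 5 has {3, 5, 6} and column 7 has {2, 3, 4, 5, 6, 7}, leaving only 1.
Row 7, column 1: row 7 has {2, 3, 5, 6, 7} and column 1 has {3, 4, 7}, leaving only 1.
Row 7, column 6: row 7 has {1, 2, 3, 5, 6, 7} and column 6 has {1, 5, 6}, leaving only 4.
Row 2, column 1 is narrowed to {5, 6}.
If it were 6, then row 3, column 4 would be left with no valid symbol.
So row 2, column 1 must be 5.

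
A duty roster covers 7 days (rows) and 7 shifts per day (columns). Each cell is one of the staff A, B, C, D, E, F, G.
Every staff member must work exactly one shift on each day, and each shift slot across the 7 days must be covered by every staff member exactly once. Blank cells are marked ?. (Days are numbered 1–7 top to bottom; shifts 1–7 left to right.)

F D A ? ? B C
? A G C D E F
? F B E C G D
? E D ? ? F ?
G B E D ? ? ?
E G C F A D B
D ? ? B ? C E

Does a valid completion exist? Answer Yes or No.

Day 7, shift 2: day 7 together with shift 2 already contain {A, B, C, D, E, F, G} — every symbol — so nothing can go there. The grid has no valid completion.

No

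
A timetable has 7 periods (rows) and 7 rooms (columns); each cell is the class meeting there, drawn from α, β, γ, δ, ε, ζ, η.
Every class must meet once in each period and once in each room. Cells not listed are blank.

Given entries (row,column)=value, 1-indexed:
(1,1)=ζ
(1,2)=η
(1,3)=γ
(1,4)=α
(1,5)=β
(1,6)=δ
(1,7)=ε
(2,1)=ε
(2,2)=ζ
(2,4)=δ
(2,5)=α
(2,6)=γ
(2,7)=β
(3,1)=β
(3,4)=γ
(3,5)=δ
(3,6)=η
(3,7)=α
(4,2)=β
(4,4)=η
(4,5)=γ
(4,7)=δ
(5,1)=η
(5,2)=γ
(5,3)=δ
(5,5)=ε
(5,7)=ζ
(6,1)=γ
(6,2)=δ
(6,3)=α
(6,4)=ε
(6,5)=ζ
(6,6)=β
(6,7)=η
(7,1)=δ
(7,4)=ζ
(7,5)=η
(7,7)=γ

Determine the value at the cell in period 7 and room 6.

ε

Period 2, room 3: period 2 has {α, β, γ, δ, ε, ζ} and room 3 has {α, γ, δ}, leaving only η.
Period 3, room 2: period 3 has {α, β, γ, δ, η} and room 2 has {β, γ, δ, ζ, η}, leaving only ε.
Period 3, room 3: period 3 has {α, β, γ, δ, ε, η} and room 3 has {α, γ, δ, η}, leaving only ζ.
Period 4, room 1: period 4 has {β, γ, δ, η} and room 1 has {β, γ, δ, ε, ζ, η}, leaving only α.
Period 4, room 3: period 4 has {α, β, γ, δ, η} and room 3 has {α, γ, δ, ζ, η}, leaving only ε.
Period 4, room 6: period 4 has {α, β, γ, δ, ε, η} and room 6 has {β, γ, δ, η}, leaving only ζ.
Period 5, room 4: period 5 has {γ, δ, ε, ζ, η} and room 4 has {α, γ, δ, ε, ζ, η}, leaving only β.
Period 5, room 6: period 5 has {β, γ, δ, ε, ζ, η} and room 6 has {β, γ, δ, ζ, η}, leaving only α.
Period 7 already has {γ, δ, ζ, η} and room 6 already has {α, β, γ, δ, ζ, η}, so period 7, room 6 must be ε.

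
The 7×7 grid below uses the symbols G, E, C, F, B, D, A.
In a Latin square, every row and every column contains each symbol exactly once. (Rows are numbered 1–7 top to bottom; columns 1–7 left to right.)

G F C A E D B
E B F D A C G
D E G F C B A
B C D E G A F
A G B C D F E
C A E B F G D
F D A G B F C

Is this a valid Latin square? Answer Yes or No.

Column 6 contains F twice (at rows 5 and 7), so it is not a permutation.

No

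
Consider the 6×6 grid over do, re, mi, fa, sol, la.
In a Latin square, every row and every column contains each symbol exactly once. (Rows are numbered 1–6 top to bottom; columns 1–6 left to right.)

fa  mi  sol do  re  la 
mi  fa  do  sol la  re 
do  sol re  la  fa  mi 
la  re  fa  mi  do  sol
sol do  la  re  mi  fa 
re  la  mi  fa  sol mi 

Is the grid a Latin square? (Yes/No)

No

Column 6 contains mi twice (at rows 3 and 6), so it is not a permutation.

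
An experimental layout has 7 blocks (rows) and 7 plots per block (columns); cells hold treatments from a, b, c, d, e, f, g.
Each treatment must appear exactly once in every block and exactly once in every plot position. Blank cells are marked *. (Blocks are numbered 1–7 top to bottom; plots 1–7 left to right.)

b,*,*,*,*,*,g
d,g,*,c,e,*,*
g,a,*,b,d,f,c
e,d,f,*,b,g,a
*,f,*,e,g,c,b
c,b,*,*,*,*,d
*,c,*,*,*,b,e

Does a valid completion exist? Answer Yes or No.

No

Block 4, plot 4: block 4 together with plot 4 already contain {a, b, c, d, e, f, g} — every symbol — so nothing can go there. The grid has no valid completion.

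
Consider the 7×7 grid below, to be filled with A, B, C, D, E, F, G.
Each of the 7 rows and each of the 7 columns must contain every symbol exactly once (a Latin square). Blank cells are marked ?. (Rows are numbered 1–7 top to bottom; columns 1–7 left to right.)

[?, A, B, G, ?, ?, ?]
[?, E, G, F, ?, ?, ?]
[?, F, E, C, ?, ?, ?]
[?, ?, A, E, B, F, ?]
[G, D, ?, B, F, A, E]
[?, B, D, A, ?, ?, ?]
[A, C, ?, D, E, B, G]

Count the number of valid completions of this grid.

Row 1, column 1: eliminating its row and column leaves {C, D, E, F}.
Row 1, column 5: eliminating its row and column leaves {C, D}.
Row 1, column 6: eliminating its row and column leaves {C, D, E}.
Row 1, column 7: eliminating its row and column leaves {C, D, F}.
Row 2, column 1: eliminating its row and column leaves {B, C, D}.
Row 2, column 5: eliminating its row and column leaves {A, C, D}.
Row 2, column 6: eliminating its row and column leaves {C, D}.
Row 2, column 7: eliminating its row and column leaves {A, B, C, D}.
Row 3, column 1: eliminating its row and column leaves {B, D}.
Row 3, column 5: eliminating its row and column leaves {A, D, G}.
Row 3, column 6: eliminating its row and column leaves {D, G}.
Row 3, column 7: eliminating its row and column leaves {A, B, D}.
Row 4, column 1: eliminating its row and column leaves {C, D}.
Row 4, column 2: eliminating its row and column leaves {G}.
Row 4, column 7: eliminating its row and column leaves {C, D}.
Row 5, column 3: eliminating its row and column leaves {C}.
Row 6, column 1: eliminating its row and column leaves {C, E, F}.
Row 6, column 5: eliminating its row and column leaves {C, G}.
Row 6, column 6: eliminating its row and column leaves {C, E, G}.
Row 6, column 7: eliminating its row and column leaves {C, F}.
Row 7, column 3: eliminating its row and column leaves {F}.
Enumerating the assignments across these blanks that avoid any row or column repeat gives 6 completions.

6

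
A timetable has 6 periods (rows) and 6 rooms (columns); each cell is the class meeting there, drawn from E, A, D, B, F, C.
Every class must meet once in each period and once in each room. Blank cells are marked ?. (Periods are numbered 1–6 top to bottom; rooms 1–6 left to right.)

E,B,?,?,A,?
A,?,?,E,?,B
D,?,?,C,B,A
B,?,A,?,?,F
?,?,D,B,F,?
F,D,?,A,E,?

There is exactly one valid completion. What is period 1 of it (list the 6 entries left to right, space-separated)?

Period 4, room 4: period 4 has {A, B, F} and room 4 has {E, A, B, C}, leaving only D.
Period 1, room 4: period 1 has {E, A, B} and room 4 has {E, A, D, B, C}, leaving only F.
Period 1, room 3: period 1 has {E, A, B, F} and room 3 has {A, D}, leaving only C.
Period 1, room 6: period 1 has {E, A, B, F, C} and room 6 has {A, B, F}, leaving only D.
So period 1 reads: E B C F A D.

E B C F A D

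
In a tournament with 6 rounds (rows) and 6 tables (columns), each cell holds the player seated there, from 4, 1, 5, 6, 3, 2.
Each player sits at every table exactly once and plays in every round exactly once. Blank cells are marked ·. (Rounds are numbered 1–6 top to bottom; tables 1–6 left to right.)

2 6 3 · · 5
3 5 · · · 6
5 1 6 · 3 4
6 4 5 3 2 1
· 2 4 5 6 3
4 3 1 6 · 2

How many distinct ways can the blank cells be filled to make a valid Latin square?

Round 1, table 4: eliminating its round and table leaves {4, 1}.
Round 1, table 5: eliminating its round and table leaves {4, 1}.
Round 2, table 3: eliminating its round and table leaves {2}.
Round 2, table 4: eliminating its round and table leaves {4, 1, 2}.
Round 2, table 5: eliminating its round and table leaves {4, 1}.
Round 3, table 4: eliminating its round and table leaves {2}.
Round 5, table 1: eliminating its round and table leaves {1}.
Round 6, table 5: eliminating its round and table leaves {5}.
Enumerating the assignments across these blanks that avoid any round or table repeat gives 2 completions.

2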